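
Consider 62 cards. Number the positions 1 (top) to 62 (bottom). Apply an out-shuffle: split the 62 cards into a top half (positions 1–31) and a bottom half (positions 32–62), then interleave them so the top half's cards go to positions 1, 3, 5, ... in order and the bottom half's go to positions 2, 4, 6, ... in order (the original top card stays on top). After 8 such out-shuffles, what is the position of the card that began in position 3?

25

Track the card's position through each out-shuffle:
3 → 5 → 9 → 17 → 33 → 4 → 7 → 13 → 25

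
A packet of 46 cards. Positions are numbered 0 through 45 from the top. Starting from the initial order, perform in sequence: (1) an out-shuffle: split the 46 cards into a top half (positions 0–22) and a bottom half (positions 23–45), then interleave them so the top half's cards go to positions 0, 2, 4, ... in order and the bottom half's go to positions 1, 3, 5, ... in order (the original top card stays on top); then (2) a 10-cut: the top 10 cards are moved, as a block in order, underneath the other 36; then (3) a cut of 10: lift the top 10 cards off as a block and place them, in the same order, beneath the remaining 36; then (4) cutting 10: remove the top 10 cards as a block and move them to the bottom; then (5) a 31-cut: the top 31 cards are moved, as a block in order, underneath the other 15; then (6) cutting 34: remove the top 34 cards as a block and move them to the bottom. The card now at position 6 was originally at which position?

27

Undo the operations in reverse order, starting from position 6:
  undo op 6 (cut 34): 6 ← 40
  undo op 5 (cut 31): 40 ← 25
  undo op 4 (cut 10): 25 ← 35
  undo op 3 (cut 10): 35 ← 45
  undo op 2 (cut 10): 45 ← 9
  undo op 1 (out-shuffle, from bottom half): 9 ← 27
So the card at position 6 came from original position 27.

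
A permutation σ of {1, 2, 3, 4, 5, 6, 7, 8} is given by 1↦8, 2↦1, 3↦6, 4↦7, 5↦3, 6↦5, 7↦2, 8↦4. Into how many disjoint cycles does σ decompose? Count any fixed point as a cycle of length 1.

Cycle decomposition: (1 8 4 7 2) (3 6 5).
2 cycles.

2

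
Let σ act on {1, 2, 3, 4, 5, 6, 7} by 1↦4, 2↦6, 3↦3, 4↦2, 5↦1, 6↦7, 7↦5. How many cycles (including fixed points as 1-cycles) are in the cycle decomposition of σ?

Cycle decomposition: (1 4 2 6 7 5) (3).
2 cycles.

2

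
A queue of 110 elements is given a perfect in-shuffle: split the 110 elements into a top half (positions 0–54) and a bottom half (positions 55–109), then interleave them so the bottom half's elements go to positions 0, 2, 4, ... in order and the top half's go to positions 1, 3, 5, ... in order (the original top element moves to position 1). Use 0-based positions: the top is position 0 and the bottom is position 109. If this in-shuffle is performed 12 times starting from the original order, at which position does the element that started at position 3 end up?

66

Track the element's position through each in-shuffle:
3 → 7 → 15 → 31 → 63 → 16 → 33 → 67 → 24 → 49 → 99 → 88 → 66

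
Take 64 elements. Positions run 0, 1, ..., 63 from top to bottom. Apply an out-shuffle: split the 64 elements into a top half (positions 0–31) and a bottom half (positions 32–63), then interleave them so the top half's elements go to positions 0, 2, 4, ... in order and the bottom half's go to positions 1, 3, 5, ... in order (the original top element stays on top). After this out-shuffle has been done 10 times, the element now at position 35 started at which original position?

Work backwards from position 35, undoing one out-shuffle at a time:
35 ← 49 ← 56 ← 28 ← 14 ← 7 ← 35 ← 49 ← 56 ← 28 ← 14
So the element now at position 35 started at position 14.

14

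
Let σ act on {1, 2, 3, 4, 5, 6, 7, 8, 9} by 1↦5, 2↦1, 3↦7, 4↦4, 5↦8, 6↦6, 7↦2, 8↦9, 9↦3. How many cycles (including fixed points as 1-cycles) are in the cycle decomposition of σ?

Cycle decomposition: (1 5 8 9 3 7 2) (4) (6).
3 cycles.

3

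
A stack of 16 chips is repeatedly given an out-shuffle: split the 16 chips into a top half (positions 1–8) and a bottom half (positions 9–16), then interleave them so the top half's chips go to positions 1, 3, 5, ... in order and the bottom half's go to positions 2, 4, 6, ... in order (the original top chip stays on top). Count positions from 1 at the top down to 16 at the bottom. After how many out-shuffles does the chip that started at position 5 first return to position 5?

4

Follow position 5 under repeated out-shuffles:
5 → 9 → 2 → 3 → 5
It first returns after 4 out-shuffles.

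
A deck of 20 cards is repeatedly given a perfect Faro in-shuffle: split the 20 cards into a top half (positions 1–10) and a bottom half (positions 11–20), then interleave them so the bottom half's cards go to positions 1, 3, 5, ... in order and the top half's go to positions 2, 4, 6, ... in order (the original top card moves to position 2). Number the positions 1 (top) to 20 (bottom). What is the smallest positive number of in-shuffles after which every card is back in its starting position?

6

The in-shuffle permutes the 20 positions with cycle lengths [2, 3, 3, 6, 6].
Every card is home exactly when every cycle has completed a whole number of laps, i.e. after lcm(2, 3, 6) = 6 in-shuffles.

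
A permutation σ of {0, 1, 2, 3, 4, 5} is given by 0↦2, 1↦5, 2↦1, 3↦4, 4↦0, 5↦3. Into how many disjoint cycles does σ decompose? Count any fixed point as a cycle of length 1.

1

Cycle decomposition: (0 2 1 5 3 4).
1 cycle.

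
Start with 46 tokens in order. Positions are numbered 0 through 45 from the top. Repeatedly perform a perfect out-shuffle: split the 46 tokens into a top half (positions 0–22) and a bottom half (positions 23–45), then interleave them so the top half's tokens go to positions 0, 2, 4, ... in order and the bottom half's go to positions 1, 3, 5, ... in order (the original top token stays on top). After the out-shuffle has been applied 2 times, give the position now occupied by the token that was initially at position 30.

30

Track the token's position through each out-shuffle:
30 → 15 → 30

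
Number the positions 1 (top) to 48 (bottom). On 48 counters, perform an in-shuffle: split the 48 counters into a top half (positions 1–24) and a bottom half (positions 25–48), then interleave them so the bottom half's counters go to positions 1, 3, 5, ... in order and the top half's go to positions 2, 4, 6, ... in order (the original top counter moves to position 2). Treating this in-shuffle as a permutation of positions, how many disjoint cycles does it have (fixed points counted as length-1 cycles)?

4

Trace each unvisited position around until it returns:
(1 2 4 8 16 32 ... len 21) (3 6 12 24 48 47 ... len 21) (7 14 28) (21 42 35)
4 cycles in total.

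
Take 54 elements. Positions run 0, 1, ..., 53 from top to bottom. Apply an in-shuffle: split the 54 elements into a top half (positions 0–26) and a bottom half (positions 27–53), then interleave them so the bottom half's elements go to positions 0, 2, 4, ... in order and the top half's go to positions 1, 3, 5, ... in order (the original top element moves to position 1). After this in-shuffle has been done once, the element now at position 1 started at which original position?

0

Work backwards from position 1, undoing one in-shuffle at a time:
1 ← 0
So the element now at position 1 started at position 0.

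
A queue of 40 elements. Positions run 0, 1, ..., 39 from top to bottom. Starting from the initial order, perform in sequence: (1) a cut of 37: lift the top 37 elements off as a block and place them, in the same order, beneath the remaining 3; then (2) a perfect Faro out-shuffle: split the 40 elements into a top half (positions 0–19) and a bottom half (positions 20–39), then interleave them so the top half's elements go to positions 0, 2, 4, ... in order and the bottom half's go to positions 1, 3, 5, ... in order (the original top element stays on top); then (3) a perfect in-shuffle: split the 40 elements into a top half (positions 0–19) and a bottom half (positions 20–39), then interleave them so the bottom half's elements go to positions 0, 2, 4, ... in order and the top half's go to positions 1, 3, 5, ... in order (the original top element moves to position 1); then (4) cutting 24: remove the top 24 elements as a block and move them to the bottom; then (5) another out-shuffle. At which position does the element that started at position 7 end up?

32

Track the element from position 7 forward through each operation:
  after op 1 (cut 37): 7 → 10
  after op 2 (out-shuffle): 10 → 20
  after op 3 (in-shuffle): 20 → 0
  after op 4 (cut 24): 0 → 16
  after op 5 (out-shuffle): 16 → 32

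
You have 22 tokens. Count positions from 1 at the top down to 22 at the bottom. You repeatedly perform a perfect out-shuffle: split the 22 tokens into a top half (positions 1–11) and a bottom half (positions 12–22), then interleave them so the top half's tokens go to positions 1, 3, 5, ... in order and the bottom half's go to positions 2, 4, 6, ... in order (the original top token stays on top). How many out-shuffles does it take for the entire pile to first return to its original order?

The out-shuffle permutes the 22 positions with cycle lengths [1, 1, 2, 3, 3, 6, 6].
Every token is home exactly when every cycle has completed a whole number of laps, i.e. after lcm(1, 2, 3, 6) = 6 out-shuffles.

6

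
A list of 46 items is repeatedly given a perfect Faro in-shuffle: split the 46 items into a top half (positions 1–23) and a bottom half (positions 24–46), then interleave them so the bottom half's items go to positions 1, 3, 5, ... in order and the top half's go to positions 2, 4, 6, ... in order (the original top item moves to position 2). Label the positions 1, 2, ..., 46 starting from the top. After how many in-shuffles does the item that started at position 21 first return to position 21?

Follow position 21 under repeated in-shuffles:
21 → 42 → 37 → 27 → 7 → 14 → 28 → 9 → ... → 21 (length 23)
It first returns after 23 in-shuffles.

23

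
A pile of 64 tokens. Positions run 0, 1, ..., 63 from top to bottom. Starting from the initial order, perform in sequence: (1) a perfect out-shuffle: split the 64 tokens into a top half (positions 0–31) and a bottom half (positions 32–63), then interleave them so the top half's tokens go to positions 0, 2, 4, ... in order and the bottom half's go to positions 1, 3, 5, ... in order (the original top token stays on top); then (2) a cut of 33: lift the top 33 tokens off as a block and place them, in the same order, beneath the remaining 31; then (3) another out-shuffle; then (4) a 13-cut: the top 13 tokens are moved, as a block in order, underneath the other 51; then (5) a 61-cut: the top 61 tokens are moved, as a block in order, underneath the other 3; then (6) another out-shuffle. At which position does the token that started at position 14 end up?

27

Track the token from position 14 forward through each operation:
  after op 1 (out-shuffle): 14 → 28
  after op 2 (cut 33): 28 → 59
  after op 3 (out-shuffle): 59 → 55
  after op 4 (cut 13): 55 → 42
  after op 5 (cut 61): 42 → 45
  after op 6 (out-shuffle): 45 → 27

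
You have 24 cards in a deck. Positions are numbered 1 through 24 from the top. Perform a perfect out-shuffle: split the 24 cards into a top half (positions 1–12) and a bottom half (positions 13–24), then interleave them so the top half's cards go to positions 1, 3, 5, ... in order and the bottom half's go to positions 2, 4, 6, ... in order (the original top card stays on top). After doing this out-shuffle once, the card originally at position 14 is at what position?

Track the card's position through each out-shuffle:
14 → 4

4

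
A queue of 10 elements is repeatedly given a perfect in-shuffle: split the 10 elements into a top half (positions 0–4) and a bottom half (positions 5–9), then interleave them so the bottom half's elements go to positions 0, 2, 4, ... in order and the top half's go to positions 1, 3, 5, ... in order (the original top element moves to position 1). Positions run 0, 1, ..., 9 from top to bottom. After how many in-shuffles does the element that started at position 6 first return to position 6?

10

Follow position 6 under repeated in-shuffles:
6 → 2 → 5 → 0 → 1 → 3 → 7 → 4 → 9 → 8 → 6
It first returns after 10 in-shuffles.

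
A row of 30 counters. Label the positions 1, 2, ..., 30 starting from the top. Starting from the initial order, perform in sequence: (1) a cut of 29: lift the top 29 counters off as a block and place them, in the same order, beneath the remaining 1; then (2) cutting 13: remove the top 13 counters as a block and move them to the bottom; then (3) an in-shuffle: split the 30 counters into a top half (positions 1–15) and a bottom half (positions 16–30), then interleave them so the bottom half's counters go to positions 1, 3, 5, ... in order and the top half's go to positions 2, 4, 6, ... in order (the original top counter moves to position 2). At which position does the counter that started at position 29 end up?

Track the counter from position 29 forward through each operation:
  after op 1 (cut 29): 29 → 30
  after op 2 (cut 13): 30 → 17
  after op 3 (in-shuffle): 17 → 3

3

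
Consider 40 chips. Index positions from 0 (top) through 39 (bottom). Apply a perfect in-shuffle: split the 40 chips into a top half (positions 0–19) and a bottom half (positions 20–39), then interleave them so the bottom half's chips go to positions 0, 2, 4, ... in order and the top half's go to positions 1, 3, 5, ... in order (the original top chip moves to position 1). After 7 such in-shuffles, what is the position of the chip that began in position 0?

4

Track the chip's position through each in-shuffle:
0 → 1 → 3 → 7 → 15 → 31 → 22 → 4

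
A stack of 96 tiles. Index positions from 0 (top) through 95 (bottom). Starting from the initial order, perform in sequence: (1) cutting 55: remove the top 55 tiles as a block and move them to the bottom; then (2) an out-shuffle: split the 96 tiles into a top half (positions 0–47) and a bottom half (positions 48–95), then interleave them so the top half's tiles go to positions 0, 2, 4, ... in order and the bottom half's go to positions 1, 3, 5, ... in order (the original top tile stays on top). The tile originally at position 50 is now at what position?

Track the tile from position 50 forward through each operation:
  after op 1 (cut 55): 50 → 91
  after op 2 (out-shuffle): 91 → 87

87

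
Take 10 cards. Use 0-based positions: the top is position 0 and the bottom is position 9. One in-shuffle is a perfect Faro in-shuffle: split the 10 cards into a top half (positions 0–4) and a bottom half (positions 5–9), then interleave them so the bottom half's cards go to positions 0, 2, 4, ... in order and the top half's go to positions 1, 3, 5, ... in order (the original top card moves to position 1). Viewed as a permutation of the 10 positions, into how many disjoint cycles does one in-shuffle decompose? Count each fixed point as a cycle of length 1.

Trace each unvisited position around until it returns:
(0 1 3 7 4 9 8 6 2 5)
1 cycle in total.

1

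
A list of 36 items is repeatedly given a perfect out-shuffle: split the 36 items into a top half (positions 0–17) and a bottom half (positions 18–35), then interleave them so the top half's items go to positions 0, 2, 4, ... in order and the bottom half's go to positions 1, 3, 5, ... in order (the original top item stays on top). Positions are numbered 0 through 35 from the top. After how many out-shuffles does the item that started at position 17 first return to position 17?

Follow position 17 under repeated out-shuffles:
17 → 34 → 33 → 31 → 27 → 19 → 3 → 6 → 12 → 24 → 13 → 26 → 17
It first returns after 12 out-shuffles.

12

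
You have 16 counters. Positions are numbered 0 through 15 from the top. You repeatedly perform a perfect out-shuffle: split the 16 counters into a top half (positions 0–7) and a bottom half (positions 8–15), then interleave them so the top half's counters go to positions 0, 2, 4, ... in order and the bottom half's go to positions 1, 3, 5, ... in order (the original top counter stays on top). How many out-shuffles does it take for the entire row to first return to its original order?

4

The out-shuffle permutes the 16 positions with cycle lengths [1, 1, 2, 4, 4, 4].
Every counter is home exactly when every cycle has completed a whole number of laps, i.e. after lcm(1, 2, 4) = 4 out-shuffles.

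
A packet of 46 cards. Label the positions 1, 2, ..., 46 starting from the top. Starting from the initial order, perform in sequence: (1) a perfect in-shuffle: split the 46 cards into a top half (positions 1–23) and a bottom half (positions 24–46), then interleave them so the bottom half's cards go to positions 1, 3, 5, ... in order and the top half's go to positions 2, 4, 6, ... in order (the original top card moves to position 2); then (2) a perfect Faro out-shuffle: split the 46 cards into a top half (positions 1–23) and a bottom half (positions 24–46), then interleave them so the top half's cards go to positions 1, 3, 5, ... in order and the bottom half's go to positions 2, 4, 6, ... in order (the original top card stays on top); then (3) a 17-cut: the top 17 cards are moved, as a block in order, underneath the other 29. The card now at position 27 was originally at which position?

46

Undo the operations in reverse order, starting from position 27:
  undo op 3 (cut 17): 27 ← 44
  undo op 2 (out-shuffle, from bottom half): 44 ← 45
  undo op 1 (in-shuffle, from bottom half): 45 ← 46
So the card at position 27 came from original position 46.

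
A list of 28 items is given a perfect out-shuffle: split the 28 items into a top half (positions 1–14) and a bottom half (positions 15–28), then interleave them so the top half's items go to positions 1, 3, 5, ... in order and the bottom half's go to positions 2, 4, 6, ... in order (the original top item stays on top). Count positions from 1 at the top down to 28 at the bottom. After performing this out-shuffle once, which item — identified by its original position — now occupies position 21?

Work backwards from position 21, undoing one out-shuffle at a time:
21 ← 11
So the item now at position 21 started at position 11.

11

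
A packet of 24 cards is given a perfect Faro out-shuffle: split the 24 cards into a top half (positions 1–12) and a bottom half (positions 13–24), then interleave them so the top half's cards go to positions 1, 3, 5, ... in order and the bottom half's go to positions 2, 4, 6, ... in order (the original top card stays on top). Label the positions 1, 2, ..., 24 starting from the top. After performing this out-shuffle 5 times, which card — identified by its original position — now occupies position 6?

Work backwards from position 6, undoing one out-shuffle at a time:
6 ← 15 ← 8 ← 16 ← 20 ← 22
So the card now at position 6 started at position 22.

22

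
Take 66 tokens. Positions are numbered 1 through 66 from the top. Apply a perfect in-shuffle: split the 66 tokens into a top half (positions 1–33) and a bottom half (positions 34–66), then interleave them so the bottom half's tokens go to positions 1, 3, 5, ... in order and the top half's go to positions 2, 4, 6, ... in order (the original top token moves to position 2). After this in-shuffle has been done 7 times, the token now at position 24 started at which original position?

63

Work backwards from position 24, undoing one in-shuffle at a time:
24 ← 12 ← 6 ← 3 ← 35 ← 51 ← 59 ← 63
So the token now at position 24 started at position 63.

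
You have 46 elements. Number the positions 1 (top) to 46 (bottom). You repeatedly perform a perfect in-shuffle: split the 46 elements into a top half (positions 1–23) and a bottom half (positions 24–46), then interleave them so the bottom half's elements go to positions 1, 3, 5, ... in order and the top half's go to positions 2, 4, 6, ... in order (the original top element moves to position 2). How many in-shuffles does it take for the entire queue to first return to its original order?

23

The in-shuffle permutes the 46 positions with cycle lengths [23, 23].
Every element is home exactly when every cycle has completed a whole number of laps, i.e. after lcm(23) = 23 in-shuffles.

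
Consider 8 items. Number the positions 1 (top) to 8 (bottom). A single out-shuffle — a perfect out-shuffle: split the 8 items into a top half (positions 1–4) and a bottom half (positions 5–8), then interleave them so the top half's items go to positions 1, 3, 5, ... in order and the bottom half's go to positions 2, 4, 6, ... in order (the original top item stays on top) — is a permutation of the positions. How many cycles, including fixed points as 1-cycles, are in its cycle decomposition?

Trace each unvisited position around until it returns:
(1) (2 3 5) (4 7 6) (8)
4 cycles in total.

4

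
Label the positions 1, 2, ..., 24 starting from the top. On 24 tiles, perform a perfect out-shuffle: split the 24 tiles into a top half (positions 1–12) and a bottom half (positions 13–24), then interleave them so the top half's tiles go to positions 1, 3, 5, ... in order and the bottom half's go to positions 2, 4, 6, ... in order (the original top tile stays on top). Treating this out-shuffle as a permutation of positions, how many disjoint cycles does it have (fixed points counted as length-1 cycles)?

Trace each unvisited position around until it returns:
(1) (2 3 5 9 17 10 ... len 11) (6 11 21 18 12 23 ... len 11) (24)
4 cycles in total.

4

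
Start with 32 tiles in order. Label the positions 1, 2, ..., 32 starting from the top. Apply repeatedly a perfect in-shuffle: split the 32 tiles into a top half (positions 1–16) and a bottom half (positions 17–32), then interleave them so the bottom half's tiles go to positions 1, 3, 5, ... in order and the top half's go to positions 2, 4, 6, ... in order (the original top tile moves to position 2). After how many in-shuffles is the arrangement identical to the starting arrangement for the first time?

The in-shuffle permutes the 32 positions with cycle lengths [2, 10, 10, 10].
Every tile is home exactly when every cycle has completed a whole number of laps, i.e. after lcm(2, 10) = 10 in-shuffles.

10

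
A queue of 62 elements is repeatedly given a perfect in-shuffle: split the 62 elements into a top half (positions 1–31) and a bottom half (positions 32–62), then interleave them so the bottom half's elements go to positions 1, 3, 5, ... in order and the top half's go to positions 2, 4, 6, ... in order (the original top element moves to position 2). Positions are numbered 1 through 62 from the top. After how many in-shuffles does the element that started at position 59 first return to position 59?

6

Follow position 59 under repeated in-shuffles:
59 → 55 → 47 → 31 → 62 → 61 → 59
It first returns after 6 in-shuffles.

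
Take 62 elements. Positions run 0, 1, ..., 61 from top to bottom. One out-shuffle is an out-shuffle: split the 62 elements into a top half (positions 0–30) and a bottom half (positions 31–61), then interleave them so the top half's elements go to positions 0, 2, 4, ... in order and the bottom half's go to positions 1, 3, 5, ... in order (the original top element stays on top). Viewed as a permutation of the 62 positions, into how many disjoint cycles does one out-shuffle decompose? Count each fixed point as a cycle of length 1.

3

Trace each unvisited position around until it returns:
(0) (1 2 4 8 16 32 ... len 60) (61)
3 cycles in total.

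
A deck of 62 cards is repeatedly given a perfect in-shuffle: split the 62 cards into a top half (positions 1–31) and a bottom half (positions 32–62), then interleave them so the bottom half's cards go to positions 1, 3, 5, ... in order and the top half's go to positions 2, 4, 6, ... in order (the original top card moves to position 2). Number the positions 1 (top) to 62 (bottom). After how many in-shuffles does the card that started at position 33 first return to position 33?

6

Follow position 33 under repeated in-shuffles:
33 → 3 → 6 → 12 → 24 → 48 → 33
It first returns after 6 in-shuffles.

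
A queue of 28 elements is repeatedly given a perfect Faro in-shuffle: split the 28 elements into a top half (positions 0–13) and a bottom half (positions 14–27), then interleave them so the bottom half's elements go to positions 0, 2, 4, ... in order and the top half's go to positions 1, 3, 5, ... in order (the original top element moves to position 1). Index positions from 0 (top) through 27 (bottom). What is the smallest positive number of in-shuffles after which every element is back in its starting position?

The in-shuffle permutes the 28 positions with cycle lengths [28].
Every element is home exactly when every cycle has completed a whole number of laps, i.e. after lcm(28) = 28 in-shuffles.

28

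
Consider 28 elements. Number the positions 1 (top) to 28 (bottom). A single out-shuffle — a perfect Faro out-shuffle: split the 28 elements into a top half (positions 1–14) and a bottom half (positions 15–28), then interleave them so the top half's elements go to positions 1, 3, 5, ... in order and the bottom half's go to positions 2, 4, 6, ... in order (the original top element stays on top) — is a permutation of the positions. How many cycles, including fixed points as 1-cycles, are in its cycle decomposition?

5

Trace each unvisited position around until it returns:
(1) (2 3 5 9 17 6 ... len 18) (4 7 13 25 22 16) (10 19) (28)
5 cycles in total.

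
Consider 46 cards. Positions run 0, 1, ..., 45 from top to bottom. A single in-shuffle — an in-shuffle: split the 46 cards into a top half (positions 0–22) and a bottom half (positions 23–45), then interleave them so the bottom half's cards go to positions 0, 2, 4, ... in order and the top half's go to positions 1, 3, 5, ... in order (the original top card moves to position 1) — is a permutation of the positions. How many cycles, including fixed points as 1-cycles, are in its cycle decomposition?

2

Trace each unvisited position around until it returns:
(0 1 3 7 15 31 ... len 23) (4 9 19 39 32 18 ... len 23)
2 cycles in total.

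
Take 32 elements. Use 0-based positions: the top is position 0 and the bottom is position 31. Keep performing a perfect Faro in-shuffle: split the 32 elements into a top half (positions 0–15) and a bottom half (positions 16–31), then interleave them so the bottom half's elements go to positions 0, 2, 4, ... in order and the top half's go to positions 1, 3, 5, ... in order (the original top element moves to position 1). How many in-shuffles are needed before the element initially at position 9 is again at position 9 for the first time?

Follow position 9 under repeated in-shuffles:
9 → 19 → 6 → 13 → 27 → 22 → 12 → 25 → 18 → 4 → 9
It first returns after 10 in-shuffles.

10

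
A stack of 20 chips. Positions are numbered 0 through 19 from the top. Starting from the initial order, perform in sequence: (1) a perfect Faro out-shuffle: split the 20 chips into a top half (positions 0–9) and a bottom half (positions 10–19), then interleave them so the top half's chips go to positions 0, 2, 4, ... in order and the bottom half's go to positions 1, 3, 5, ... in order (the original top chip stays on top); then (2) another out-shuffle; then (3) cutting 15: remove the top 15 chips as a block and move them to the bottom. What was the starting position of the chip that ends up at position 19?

Undo the operations in reverse order, starting from position 19:
  undo op 3 (cut 15): 19 ← 14
  undo op 2 (out-shuffle, from top half): 14 ← 7
  undo op 1 (out-shuffle, from bottom half): 7 ← 13
So the chip at position 19 came from original position 13.

13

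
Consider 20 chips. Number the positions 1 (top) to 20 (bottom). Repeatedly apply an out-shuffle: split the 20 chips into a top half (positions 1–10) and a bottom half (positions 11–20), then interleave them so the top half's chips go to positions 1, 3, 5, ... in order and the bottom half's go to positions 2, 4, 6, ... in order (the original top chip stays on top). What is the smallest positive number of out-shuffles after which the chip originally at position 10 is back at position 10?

Follow position 10 under repeated out-shuffles:
10 → 19 → 18 → 16 → 12 → 4 → 7 → 13 → 6 → 11 → 2 → 3 → 5 → 9 → 17 → 14 → 8 → 15 → 10
It first returns after 18 out-shuffles.

18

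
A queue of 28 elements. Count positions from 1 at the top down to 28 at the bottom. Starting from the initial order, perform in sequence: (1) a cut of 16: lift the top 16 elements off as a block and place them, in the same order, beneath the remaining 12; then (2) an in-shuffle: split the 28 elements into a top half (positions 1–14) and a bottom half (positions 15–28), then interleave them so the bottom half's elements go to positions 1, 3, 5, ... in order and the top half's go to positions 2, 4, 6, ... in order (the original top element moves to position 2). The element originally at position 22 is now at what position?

Track the element from position 22 forward through each operation:
  after op 1 (cut 16): 22 → 6
  after op 2 (in-shuffle): 6 → 12

12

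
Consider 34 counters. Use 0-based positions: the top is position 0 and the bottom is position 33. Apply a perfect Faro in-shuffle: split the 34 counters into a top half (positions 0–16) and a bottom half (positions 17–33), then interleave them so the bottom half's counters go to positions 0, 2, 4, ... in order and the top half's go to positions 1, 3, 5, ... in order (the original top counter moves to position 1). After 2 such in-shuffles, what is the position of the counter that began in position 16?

Track the counter's position through each in-shuffle:
16 → 33 → 32

32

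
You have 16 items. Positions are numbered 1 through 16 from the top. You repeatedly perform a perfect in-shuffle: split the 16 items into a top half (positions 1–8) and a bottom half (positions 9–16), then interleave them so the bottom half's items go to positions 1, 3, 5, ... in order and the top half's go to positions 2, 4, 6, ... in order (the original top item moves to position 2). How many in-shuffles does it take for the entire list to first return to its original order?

The in-shuffle permutes the 16 positions with cycle lengths [8, 8].
Every item is home exactly when every cycle has completed a whole number of laps, i.e. after lcm(8) = 8 in-shuffles.

8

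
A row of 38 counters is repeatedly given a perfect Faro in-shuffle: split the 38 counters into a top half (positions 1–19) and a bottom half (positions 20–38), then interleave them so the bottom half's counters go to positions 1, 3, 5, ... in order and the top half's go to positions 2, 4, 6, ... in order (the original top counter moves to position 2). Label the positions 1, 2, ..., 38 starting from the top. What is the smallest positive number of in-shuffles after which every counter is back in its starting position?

The in-shuffle permutes the 38 positions with cycle lengths [2, 12, 12, 12].
Every counter is home exactly when every cycle has completed a whole number of laps, i.e. after lcm(2, 12) = 12 in-shuffles.

12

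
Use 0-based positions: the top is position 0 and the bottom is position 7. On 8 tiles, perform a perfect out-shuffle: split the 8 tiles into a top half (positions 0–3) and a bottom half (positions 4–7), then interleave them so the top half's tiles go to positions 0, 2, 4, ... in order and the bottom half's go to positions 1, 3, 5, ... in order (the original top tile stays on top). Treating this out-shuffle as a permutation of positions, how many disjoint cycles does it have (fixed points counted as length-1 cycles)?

Trace each unvisited position around until it returns:
(0) (1 2 4) (3 6 5) (7)
4 cycles in total.

4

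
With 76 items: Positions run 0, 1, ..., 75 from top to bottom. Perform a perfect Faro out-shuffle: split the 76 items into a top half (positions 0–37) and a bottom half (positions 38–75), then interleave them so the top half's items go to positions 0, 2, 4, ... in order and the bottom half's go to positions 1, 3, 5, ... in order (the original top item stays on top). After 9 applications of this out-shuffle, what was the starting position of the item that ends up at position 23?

Work backwards from position 23, undoing one out-shuffle at a time:
23 ← 49 ← 62 ← 31 ← 53 ← 64 ← 32 ← 16 ← 8 ← 4
So the item now at position 23 started at position 4.

4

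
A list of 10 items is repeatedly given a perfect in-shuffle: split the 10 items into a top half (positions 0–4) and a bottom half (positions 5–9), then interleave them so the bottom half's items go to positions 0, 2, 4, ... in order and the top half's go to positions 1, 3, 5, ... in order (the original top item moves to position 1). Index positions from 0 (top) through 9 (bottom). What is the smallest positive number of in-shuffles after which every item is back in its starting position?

10

The in-shuffle permutes the 10 positions with cycle lengths [10].
Every item is home exactly when every cycle has completed a whole number of laps, i.e. after lcm(10) = 10 in-shuffles.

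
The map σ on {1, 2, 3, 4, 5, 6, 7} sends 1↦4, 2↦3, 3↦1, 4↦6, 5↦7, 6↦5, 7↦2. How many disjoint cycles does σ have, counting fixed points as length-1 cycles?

Cycle decomposition: (1 4 6 5 7 2 3).
1 cycle.

1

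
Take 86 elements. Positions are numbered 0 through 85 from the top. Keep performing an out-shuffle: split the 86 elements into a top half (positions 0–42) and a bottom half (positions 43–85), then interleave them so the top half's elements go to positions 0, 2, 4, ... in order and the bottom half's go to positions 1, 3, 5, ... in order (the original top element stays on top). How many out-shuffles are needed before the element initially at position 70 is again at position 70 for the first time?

Follow position 70 under repeated out-shuffles:
70 → 55 → 25 → 50 → 15 → 30 → 60 → 35 → 70
It first returns after 8 out-shuffles.

8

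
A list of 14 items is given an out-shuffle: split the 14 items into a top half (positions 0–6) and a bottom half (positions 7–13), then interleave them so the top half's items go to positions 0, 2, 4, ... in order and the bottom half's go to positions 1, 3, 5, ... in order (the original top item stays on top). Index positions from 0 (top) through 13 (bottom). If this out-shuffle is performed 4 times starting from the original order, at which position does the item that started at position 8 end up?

Track the item's position through each out-shuffle:
8 → 3 → 6 → 12 → 11

11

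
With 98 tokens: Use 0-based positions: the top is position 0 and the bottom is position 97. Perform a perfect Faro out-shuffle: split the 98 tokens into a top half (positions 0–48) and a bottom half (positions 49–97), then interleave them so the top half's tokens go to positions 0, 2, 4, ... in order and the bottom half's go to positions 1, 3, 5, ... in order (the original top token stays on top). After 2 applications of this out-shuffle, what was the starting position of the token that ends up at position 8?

Work backwards from position 8, undoing one out-shuffle at a time:
8 ← 4 ← 2
So the token now at position 8 started at position 2.

2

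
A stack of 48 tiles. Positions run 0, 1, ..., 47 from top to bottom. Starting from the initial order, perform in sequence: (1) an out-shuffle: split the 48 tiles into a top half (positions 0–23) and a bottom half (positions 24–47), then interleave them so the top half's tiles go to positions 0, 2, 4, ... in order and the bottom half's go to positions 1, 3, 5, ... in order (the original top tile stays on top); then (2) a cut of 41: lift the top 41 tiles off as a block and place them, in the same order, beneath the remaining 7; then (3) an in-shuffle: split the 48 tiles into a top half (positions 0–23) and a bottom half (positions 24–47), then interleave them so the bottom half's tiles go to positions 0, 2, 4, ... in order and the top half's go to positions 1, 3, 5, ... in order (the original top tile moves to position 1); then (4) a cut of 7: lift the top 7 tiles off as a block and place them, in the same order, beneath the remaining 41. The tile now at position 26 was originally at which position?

28

Undo the operations in reverse order, starting from position 26:
  undo op 4 (cut 7): 26 ← 33
  undo op 3 (in-shuffle, from top half): 33 ← 16
  undo op 2 (cut 41): 16 ← 9
  undo op 1 (out-shuffle, from bottom half): 9 ← 28
So the tile at position 26 came from original position 28.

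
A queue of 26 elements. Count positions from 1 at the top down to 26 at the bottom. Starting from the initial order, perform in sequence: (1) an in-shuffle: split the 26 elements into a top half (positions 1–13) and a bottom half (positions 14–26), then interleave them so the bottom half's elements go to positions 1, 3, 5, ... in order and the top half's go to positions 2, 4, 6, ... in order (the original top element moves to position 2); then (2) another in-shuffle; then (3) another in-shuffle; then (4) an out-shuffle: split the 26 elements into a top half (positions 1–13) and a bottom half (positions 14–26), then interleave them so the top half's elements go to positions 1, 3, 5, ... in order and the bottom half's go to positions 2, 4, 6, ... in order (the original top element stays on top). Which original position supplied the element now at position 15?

1

Undo the operations in reverse order, starting from position 15:
  undo op 4 (out-shuffle, from top half): 15 ← 8
  undo op 3 (in-shuffle, from top half): 8 ← 4
  undo op 2 (in-shuffle, from top half): 4 ← 2
  undo op 1 (in-shuffle, from top half): 2 ← 1
So the element at position 15 came from original position 1.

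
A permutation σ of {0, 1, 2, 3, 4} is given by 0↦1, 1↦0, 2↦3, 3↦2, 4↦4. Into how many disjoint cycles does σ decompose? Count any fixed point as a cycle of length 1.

3

Cycle decomposition: (0 1) (2 3) (4).
3 cycles.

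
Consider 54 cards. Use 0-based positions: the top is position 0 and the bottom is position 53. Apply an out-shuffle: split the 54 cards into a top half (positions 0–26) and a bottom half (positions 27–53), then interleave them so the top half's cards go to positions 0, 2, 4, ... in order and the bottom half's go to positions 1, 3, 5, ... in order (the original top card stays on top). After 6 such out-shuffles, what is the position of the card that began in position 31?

23

Track the card's position through each out-shuffle:
31 → 9 → 18 → 36 → 19 → 38 → 23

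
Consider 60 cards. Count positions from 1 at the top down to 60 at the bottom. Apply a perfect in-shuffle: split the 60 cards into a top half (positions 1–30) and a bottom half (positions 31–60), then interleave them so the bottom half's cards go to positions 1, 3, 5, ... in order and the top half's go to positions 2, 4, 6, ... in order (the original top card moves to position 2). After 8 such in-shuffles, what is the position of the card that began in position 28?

31

Track the card's position through each in-shuffle:
28 → 56 → 51 → 41 → 21 → 42 → 23 → 46 → 31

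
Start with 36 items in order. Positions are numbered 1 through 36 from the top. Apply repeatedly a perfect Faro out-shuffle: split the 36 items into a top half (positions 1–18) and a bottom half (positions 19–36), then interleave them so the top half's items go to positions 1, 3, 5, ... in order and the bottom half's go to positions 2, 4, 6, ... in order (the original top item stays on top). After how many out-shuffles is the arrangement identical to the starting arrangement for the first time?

12

The out-shuffle permutes the 36 positions with cycle lengths [1, 1, 3, 3, 4, 12, 12].
Every item is home exactly when every cycle has completed a whole number of laps, i.e. after lcm(1, 3, 4, 12) = 12 out-shuffles.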